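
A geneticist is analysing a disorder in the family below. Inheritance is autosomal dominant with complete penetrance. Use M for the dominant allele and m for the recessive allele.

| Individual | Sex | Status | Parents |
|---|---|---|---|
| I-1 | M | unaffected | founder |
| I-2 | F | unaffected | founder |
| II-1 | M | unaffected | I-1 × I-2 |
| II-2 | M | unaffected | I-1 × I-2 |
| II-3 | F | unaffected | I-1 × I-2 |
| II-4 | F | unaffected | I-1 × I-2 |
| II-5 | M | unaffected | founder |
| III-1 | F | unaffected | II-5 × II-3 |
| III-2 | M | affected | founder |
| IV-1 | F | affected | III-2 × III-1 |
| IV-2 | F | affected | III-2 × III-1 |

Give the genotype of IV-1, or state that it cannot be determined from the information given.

From phenotype alone, IV-1 is MM or Mm.
IV-1 is affected so carries M and received m from III-1 (mm), so IV-1 is Mm.

Mm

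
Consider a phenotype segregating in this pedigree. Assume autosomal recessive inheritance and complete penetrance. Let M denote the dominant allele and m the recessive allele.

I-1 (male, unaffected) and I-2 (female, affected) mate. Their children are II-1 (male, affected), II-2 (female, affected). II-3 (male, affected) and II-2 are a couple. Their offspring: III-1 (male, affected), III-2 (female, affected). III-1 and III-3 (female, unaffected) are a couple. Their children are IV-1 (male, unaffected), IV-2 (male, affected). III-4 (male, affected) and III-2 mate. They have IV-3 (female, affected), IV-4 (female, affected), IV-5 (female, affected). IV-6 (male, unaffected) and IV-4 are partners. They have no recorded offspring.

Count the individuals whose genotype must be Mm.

3

Obligate heterozygotes: I-1 is unaffected so carries M and passed m to II-1 (mm), so I-1 is Mm; III-3 is unaffected so carries M and passed m to IV-2 (mm), so III-3 is Mm; IV-1 is unaffected so carries M and received m from III-1 (mm), so IV-1 is Mm.
Every other individual is either homozygous by phenotype or has at least one consistent homozygous assignment, so the count is 3.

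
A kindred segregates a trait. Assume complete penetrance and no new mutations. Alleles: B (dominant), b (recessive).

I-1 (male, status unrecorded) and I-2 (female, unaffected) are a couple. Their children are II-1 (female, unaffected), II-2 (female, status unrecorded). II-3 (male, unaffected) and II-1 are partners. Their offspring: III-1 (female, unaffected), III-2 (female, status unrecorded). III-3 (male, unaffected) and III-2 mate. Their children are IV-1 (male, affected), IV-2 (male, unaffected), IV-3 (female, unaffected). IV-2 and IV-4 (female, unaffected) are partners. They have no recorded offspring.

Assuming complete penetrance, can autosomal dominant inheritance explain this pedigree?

No assignment of genotypes under autosomal dominant satisfies every parent–offspring relationship, so the pedigree is inconsistent.

No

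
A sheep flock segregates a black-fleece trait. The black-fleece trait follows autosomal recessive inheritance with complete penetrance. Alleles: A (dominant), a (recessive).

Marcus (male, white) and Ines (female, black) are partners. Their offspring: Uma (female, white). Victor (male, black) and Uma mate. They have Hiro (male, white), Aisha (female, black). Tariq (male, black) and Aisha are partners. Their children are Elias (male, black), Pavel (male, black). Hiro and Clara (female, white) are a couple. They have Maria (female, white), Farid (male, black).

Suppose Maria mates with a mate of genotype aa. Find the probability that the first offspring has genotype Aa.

Hiro is white so carries A and received a from Victor (aa), so Hiro is Aa.
Clara is white so carries A and passed a to Farid (aa), so Clara is Aa.
Maria is a white offspring of Hiro (Aa) × Clara (Aa), whose cross gives 1/4 AA : 1/2 Aa : 1/4 aa; conditioning on being white, Maria is AA with probability 1/3, Aa with probability 2/3.
Summing over parental genotype combinations, P(offspring has genotype Aa) = 1/3·1 + 2/3·1/2 = 2/3.

2/3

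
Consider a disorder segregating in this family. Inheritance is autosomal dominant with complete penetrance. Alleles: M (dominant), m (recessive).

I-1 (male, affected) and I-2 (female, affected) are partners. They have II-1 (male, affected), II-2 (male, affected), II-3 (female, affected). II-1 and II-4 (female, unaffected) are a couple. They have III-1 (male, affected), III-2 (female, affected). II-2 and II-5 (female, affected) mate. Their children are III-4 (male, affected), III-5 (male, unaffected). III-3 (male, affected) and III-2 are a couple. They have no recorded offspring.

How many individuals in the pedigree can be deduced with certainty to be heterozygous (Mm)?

Obligate heterozygotes: II-2 is affected so carries M and passed m to III-5 (mm), so II-2 is Mm; II-5 is affected so carries M and passed m to III-5 (mm), so II-5 is Mm; III-1 is affected so carries M and received m from II-4 (mm), so III-1 is Mm; III-2 is affected so carries M and received m from II-4 (mm), so III-2 is Mm.
Every other individual is either homozygous by phenotype or has at least one consistent homozygous assignment, so the count is 4.

4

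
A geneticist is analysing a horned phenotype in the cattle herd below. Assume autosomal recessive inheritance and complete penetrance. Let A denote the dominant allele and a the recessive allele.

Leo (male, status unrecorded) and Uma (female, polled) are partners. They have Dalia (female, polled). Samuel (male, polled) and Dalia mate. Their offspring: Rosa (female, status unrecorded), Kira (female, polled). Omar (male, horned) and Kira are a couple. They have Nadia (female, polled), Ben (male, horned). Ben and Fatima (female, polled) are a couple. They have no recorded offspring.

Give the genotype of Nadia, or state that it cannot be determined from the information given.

Aa

From phenotype alone, Nadia is AA or Aa.
Nadia is polled so carries A and received a from Omar (aa), so Nadia is Aa.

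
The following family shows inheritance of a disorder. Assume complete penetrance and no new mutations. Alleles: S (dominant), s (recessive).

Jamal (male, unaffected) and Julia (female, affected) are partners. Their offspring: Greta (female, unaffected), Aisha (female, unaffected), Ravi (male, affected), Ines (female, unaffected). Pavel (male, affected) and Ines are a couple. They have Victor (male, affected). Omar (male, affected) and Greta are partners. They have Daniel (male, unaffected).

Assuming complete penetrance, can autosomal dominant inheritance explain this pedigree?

A consistent assignment under autosomal dominant exists: Jamal ss, Julia Ss, Greta ss, Aisha ss, Ravi Ss, Ines ss, Pavel SS, Omar Ss, Victor Ss, Daniel ss.
In this assignment every recorded phenotype matches its genotype and every non-founder's genotype is obtainable from its parents' genotypes, so the pedigree is consistent.

Yes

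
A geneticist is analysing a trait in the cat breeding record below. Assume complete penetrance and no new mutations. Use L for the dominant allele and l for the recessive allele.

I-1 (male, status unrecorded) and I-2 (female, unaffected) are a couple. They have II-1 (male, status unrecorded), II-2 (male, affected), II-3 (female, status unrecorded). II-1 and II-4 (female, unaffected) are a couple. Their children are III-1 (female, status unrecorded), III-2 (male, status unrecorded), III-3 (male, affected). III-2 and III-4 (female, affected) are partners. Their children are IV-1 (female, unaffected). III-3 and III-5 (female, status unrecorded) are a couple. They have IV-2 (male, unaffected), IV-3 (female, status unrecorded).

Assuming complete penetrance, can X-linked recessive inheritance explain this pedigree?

Yes

A consistent assignment under X-linked recessive exists: I-1 X^L Y, I-2 X^L X^l, II-1 X^L Y, II-2 X^l Y, II-3 X^L X^L, II-4 X^L X^l, III-1 X^L X^L, III-2 X^L Y, III-3 X^l Y, III-4 X^l X^l, III-5 X^L X^L, IV-1 X^L X^l, IV-2 X^L Y, IV-3 X^L X^l.
In this assignment every recorded phenotype matches its genotype and every non-founder's genotype is obtainable from its parents' genotypes, so the pedigree is consistent.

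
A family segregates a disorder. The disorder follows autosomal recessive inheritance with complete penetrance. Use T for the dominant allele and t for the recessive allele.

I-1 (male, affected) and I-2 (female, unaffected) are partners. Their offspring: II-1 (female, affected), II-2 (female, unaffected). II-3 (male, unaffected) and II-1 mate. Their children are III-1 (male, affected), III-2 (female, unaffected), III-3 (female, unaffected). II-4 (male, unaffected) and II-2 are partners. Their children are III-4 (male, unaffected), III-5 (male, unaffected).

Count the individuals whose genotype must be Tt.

5

Obligate heterozygotes: I-2 is unaffected so carries T and passed t to II-1 (tt), so I-2 is Tt; II-2 is unaffected so carries T and received t from I-1 (tt), so II-2 is Tt; II-3 is unaffected so carries T and passed t to III-1 (tt), so II-3 is Tt; III-2 is unaffected so carries T and received t from II-1 (tt), so III-2 is Tt; III-3 is unaffected so carries T and received t from II-1 (tt), so III-3 is Tt.
Every other individual is either homozygous by phenotype or has at least one consistent homozygous assignment, so the count is 5.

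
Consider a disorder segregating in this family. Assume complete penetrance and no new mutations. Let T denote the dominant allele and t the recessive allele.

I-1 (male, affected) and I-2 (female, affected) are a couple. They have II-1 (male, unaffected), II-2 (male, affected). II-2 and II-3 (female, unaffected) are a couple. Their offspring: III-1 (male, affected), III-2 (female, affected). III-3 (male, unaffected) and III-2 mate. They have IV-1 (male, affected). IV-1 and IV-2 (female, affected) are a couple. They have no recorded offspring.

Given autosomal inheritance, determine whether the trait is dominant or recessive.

dominant

I-1 and I-2 are both affected yet have an unaffected child II-1. Under a recessive model two affected parents are homozygous and every child would be affected, so the trait cannot be recessive.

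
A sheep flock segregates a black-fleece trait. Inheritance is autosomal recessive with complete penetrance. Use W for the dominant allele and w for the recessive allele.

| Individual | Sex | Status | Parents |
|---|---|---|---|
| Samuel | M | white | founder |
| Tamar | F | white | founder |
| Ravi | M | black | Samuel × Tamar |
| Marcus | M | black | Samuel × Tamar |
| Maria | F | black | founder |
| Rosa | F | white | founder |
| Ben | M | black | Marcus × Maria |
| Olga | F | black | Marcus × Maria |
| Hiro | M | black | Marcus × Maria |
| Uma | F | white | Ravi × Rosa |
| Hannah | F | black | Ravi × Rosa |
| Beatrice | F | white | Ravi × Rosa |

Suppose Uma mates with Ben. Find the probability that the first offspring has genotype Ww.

1/2

Uma is white so carries W and received w from Ravi (ww), so Uma is Ww.
Ben is black, so Ben is ww.
The cross gives 1/2 Ww : 1/2 ww, so P(offspring has genotype Ww) = 1/2.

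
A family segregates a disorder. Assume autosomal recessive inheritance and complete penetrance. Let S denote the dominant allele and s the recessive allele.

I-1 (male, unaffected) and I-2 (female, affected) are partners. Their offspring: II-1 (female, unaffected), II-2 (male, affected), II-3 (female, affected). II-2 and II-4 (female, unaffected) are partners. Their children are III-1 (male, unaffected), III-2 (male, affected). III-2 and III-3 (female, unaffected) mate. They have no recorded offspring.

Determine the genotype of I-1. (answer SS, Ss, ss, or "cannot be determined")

Ss

From phenotype alone, I-1 is SS or Ss.
I-1 is unaffected so carries S and passed s to II-2 (ss), so I-1 is Ss.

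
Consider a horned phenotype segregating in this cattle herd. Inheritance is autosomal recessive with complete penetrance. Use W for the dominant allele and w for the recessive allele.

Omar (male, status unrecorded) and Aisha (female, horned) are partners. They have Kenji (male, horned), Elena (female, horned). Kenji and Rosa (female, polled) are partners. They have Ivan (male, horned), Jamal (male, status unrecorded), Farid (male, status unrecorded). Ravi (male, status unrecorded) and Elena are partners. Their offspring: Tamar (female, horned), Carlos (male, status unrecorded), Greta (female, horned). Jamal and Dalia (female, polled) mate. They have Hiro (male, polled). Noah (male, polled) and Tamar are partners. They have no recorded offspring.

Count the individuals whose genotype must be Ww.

Obligate heterozygotes: Rosa is polled so carries W and passed w to Ivan (ww), so Rosa is Ww.
Every other individual is either homozygous by phenotype or has at least one consistent homozygous assignment, so the count is 1.

1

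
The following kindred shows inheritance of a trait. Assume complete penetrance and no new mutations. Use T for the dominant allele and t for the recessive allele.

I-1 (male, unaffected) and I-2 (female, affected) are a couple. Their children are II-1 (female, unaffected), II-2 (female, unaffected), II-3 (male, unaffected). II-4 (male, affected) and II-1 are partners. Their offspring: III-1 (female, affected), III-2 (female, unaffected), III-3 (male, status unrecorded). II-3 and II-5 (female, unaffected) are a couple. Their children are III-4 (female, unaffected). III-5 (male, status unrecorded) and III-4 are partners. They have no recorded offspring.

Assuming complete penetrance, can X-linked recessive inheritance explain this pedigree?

Under X-linked recessive, II-3 (unaffected, male) cannot arise from I-1 (unaffected) × I-2 (affected).

No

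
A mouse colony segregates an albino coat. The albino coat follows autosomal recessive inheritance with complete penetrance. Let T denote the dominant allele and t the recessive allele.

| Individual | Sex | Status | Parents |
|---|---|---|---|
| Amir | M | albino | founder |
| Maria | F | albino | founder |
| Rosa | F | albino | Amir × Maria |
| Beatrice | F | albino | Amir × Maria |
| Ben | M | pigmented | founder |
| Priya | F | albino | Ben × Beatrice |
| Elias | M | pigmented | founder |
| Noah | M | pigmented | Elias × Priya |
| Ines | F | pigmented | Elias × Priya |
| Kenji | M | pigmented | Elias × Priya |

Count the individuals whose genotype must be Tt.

4

Obligate heterozygotes: Ben is pigmented so carries T and passed t to Priya (tt), so Ben is Tt; Noah is pigmented so carries T and received t from Priya (tt), so Noah is Tt; Ines is pigmented so carries T and received t from Priya (tt), so Ines is Tt; Kenji is pigmented so carries T and received t from Priya (tt), so Kenji is Tt.
Every other individual is either homozygous by phenotype or has at least one consistent homozygous assignment, so the count is 4.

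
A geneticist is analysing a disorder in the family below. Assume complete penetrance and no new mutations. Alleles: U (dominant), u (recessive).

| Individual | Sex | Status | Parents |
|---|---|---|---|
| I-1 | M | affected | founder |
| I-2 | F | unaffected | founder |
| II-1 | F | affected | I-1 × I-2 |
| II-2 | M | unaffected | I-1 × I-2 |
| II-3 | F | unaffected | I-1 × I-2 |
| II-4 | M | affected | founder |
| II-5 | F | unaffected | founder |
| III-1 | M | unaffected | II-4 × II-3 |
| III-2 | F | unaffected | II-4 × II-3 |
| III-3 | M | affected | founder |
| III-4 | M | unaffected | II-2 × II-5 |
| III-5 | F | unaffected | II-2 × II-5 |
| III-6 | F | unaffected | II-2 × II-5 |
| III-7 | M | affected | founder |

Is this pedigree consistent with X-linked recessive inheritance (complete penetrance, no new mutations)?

A consistent assignment under X-linked recessive exists: I-1 X^u Y, I-2 X^U X^u, II-1 X^u X^u, II-2 X^U Y, II-3 X^U X^u, II-4 X^u Y, II-5 X^U X^U, III-1 X^U Y, III-2 X^U X^u, III-3 X^u Y, III-4 X^U Y, III-5 X^U X^U, III-6 X^U X^U, III-7 X^u Y.
In this assignment every recorded phenotype matches its genotype and every non-founder's genotype is obtainable from its parents' genotypes, so the pedigree is consistent.

Yes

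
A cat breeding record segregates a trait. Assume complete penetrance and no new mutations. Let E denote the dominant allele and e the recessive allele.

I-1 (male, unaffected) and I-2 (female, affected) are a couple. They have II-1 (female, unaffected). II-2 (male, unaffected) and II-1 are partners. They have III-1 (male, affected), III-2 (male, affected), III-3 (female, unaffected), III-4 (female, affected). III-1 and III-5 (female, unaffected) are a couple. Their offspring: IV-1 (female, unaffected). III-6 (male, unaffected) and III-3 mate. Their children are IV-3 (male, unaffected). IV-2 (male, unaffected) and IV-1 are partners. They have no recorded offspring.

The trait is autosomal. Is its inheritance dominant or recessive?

recessive

II-2 and II-1 are both unaffected yet have an affected child III-1. Under dominance, an affected child requires at least one affected parent, so the trait cannot be dominant.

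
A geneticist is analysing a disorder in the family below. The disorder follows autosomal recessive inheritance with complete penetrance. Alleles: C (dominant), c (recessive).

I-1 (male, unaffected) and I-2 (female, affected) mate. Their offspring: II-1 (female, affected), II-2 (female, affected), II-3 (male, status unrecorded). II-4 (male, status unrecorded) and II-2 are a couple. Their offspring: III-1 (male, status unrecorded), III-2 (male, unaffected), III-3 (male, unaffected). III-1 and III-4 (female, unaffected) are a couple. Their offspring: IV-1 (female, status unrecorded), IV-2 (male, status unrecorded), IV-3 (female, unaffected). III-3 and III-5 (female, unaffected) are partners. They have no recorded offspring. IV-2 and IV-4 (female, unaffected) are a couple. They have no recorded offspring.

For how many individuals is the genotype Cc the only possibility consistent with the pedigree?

Obligate heterozygotes: I-1 is unaffected so carries C and passed c to II-1 (cc), so I-1 is Cc; III-2 is unaffected so carries C and received c from II-2 (cc), so III-2 is Cc; III-3 is unaffected so carries C and received c from II-2 (cc), so III-3 is Cc.
Every other individual is either homozygous by phenotype or has at least one consistent homozygous assignment, so the count is 3.

3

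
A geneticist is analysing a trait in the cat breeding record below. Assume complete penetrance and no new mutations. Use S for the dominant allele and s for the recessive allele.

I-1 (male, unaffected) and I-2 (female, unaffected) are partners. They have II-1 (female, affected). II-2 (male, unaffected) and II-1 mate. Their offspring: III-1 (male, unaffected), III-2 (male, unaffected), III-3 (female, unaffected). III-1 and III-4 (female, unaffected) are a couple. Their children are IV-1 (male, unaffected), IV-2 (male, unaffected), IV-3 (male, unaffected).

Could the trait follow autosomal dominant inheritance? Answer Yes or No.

Under autosomal dominant, II-1 (affected, female) cannot arise from I-1 (unaffected) × I-2 (unaffected).

No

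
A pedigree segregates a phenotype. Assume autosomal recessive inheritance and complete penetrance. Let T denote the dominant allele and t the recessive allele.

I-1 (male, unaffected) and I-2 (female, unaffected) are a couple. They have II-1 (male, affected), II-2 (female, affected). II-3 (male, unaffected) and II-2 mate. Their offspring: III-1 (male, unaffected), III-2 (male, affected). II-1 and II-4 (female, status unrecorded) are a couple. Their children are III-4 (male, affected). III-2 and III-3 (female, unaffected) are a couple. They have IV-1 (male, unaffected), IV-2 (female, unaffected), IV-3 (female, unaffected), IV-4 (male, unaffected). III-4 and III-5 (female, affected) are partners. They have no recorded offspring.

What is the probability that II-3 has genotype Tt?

II-3 is unaffected so carries T and passed t to III-2 (tt), so II-3 is Tt, giving P(Tt) = 1.

1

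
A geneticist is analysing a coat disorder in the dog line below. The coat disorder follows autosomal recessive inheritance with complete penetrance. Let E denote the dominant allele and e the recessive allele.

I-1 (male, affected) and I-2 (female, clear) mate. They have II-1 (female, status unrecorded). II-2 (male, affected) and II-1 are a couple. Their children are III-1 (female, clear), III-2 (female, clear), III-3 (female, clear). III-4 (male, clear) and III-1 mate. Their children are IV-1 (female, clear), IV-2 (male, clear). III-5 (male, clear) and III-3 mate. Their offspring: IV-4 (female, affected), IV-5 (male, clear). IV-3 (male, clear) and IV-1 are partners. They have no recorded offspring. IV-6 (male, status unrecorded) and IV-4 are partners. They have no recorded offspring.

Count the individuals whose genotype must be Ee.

5

Obligate heterozygotes: II-1 passed E to III-1 (Ee, whose e came from II-2) and received e from I-1 (ee), so II-1 is Ee; III-1 is clear so carries E and received e from II-2 (ee), so III-1 is Ee; III-2 is clear so carries E and received e from II-2 (ee), so III-2 is Ee; III-3 is clear so carries E and received e from II-2 (ee), so III-3 is Ee; III-5 is clear so carries E and passed e to IV-4 (ee), so III-5 is Ee.
Every other individual is either homozygous by phenotype or has at least one consistent homozygous assignment, so the count is 5.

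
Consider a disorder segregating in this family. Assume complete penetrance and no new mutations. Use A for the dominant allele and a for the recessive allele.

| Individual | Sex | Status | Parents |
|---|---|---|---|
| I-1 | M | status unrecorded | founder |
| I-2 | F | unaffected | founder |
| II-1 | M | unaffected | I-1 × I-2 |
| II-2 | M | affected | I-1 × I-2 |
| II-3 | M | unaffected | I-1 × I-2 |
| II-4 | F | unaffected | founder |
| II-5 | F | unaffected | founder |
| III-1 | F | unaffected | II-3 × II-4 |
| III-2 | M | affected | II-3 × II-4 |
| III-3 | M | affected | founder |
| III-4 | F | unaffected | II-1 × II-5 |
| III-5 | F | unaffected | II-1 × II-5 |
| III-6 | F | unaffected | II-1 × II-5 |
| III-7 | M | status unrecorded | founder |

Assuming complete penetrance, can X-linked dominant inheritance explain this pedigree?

Under X-linked dominant, II-2 (affected, male) cannot arise from I-1 (unrecorded) × I-2 (unaffected).

No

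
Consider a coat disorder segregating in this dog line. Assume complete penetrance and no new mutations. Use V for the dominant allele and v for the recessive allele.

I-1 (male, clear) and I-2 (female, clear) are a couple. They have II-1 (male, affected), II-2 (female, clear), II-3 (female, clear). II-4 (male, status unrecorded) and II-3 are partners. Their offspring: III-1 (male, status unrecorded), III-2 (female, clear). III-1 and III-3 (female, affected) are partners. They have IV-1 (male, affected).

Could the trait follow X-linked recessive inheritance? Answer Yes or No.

Yes

A consistent assignment under X-linked recessive exists: I-1 X^V Y, I-2 X^V X^v, II-1 X^v Y, II-2 X^V X^V, II-3 X^V X^V, II-4 X^V Y, III-1 X^V Y, III-2 X^V X^V, III-3 X^v X^v, IV-1 X^v Y.
In this assignment every recorded phenotype matches its genotype and every non-founder's genotype is obtainable from its parents' genotypes, so the pedigree is consistent.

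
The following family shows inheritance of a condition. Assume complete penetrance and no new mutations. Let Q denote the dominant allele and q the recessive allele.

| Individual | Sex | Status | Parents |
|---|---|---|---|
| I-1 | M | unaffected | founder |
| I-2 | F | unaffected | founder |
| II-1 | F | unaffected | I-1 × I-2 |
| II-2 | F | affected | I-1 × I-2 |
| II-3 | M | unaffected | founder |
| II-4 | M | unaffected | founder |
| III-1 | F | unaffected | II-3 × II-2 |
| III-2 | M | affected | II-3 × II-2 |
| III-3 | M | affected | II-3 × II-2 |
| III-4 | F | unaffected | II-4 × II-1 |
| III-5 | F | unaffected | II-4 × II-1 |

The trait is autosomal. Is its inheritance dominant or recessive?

I-1 and I-2 are both unaffected yet have an affected child II-2. Under dominance, an affected child requires at least one affected parent, so the trait cannot be dominant.

recessive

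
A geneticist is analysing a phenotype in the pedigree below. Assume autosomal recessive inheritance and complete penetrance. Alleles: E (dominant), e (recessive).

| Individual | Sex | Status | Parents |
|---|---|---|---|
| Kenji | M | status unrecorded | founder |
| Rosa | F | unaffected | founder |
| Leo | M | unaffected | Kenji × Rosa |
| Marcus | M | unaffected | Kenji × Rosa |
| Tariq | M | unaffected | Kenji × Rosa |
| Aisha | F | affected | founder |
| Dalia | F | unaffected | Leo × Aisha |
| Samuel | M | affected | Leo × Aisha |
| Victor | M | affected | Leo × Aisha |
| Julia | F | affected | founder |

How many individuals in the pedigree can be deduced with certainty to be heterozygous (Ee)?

2

Obligate heterozygotes: Leo is unaffected so carries E and passed e to Samuel (ee), so Leo is Ee; Dalia is unaffected so carries E and received e from Aisha (ee), so Dalia is Ee.
Every other individual is either homozygous by phenotype or has at least one consistent homozygous assignment, so the count is 2.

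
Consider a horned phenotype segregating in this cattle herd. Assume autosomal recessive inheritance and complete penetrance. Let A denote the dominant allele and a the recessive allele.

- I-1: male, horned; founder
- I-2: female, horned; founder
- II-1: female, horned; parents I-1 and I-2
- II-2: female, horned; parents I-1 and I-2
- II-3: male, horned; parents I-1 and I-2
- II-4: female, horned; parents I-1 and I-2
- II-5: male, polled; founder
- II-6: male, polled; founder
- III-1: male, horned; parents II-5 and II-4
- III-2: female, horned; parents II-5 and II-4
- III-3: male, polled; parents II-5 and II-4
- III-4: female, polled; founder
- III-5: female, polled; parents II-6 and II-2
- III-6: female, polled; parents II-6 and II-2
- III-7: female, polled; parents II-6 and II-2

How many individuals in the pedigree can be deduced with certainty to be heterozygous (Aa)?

Obligate heterozygotes: II-5 is polled so carries A and passed a to III-1 (aa), so II-5 is Aa; III-3 is polled so carries A and received a from II-4 (aa), so III-3 is Aa; III-5 is polled so carries A and received a from II-2 (aa), so III-5 is Aa; III-6 is polled so carries A and received a from II-2 (aa), so III-6 is Aa; III-7 is polled so carries A and received a from II-2 (aa), so III-7 is Aa.
Every other individual is either homozygous by phenotype or has at least one consistent homozygous assignment, so the count is 5.

5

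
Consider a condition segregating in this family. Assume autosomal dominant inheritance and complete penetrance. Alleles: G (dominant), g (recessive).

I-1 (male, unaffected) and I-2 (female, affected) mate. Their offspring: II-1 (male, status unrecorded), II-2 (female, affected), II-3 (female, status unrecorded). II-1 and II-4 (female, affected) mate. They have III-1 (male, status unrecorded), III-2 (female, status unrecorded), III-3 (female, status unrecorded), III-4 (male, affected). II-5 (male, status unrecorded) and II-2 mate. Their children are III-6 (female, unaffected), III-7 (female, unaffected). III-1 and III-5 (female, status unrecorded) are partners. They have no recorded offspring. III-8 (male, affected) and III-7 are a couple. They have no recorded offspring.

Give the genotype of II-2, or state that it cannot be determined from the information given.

Gg

From phenotype alone, II-2 is GG or Gg.
II-2 is affected so carries G and received g from I-1 (gg), so II-2 is Gg.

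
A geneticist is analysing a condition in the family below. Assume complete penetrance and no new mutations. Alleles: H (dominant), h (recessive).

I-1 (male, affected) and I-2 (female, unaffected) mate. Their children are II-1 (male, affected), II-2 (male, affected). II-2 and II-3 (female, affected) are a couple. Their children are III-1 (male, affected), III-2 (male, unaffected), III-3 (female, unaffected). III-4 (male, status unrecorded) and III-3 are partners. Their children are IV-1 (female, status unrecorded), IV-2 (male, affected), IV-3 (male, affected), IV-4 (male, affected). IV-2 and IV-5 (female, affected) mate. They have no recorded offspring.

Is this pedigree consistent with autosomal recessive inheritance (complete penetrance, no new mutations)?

Under autosomal recessive, III-2 (unaffected, male) cannot arise from II-2 (affected) × II-3 (affected).

No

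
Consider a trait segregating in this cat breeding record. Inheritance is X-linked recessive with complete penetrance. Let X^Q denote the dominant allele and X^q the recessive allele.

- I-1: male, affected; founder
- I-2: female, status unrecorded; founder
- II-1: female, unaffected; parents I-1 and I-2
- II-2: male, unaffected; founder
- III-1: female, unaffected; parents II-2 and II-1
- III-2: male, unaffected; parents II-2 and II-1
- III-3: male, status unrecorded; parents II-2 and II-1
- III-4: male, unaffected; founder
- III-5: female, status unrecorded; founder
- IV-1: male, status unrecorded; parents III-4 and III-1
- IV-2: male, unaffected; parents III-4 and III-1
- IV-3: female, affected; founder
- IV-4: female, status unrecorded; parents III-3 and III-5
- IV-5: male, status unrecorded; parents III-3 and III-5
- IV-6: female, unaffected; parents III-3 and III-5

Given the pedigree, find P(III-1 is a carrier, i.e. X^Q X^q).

II-2 is unaffected, so II-2 is X^Q Y.
II-1 is unaffected so carries Q and received q from I-1 (X^q Y), so II-1 is X^Q X^q.
Their cross gives offspring ratios 1/2 X^Q X^Q : 1/2 X^Q X^q. Conditioning on III-1 being unaffected, P(X^Q X^q) = 1/2 / 1 = 1/2 before taking III-1's own offspring into account.
III-4 is unaffected, so III-4 is X^Q Y.
Now use III-1's offspring. Probability of each recorded status — unaffected son IV-2: 1/2 if III-1 is X^Q X^q, 1 if X^Q X^Q. (IV-1: equally likely either way, so uninformative.)
Bayes: P(X^Q X^q) = 1/2·1/2 / (1/2·1/2 + 1/2·1) = 1/3.

1/3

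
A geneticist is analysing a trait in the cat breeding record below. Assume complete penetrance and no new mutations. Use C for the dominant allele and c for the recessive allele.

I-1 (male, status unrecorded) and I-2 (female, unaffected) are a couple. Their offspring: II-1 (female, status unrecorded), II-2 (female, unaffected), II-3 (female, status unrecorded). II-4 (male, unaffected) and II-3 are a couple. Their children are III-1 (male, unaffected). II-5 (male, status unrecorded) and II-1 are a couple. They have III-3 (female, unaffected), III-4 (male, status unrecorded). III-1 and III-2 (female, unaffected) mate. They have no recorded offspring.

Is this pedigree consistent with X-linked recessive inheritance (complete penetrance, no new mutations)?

A consistent assignment under X-linked recessive exists: I-1 X^C Y, I-2 X^C X^C, II-1 X^C X^C, II-2 X^C X^C, II-3 X^C X^C, II-4 X^C Y, II-5 X^C Y, III-1 X^C Y, III-2 X^C X^C, III-3 X^C X^C, III-4 X^C Y.
In this assignment every recorded phenotype matches its genotype and every non-founder's genotype is obtainable from its parents' genotypes, so the pedigree is consistent.

Yes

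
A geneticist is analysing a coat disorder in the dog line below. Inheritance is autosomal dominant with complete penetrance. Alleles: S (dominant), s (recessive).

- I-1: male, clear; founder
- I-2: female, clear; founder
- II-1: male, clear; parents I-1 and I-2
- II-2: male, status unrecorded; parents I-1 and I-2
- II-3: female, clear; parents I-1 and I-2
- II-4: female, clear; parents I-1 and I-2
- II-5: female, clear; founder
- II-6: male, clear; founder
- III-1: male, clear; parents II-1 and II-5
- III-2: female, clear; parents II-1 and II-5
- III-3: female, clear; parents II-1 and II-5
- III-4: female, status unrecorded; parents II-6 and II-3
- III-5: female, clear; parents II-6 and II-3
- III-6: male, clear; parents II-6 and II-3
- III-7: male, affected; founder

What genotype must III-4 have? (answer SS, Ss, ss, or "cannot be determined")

From phenotype alone, III-4 is SS or Ss or ss.
III-4 received s from II-6 (ss) and received s from II-3 (ss), so III-4 is ss.

ss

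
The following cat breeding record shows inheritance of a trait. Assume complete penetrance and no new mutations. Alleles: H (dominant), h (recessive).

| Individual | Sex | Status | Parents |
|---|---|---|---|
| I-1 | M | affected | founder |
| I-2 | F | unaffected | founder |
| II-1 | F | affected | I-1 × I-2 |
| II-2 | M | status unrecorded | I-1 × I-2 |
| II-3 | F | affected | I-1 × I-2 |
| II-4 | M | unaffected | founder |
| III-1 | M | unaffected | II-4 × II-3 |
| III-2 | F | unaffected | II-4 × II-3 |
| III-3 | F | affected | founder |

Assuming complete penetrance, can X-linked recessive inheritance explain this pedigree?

Under X-linked recessive, III-1 (unaffected, male) cannot arise from II-4 (unaffected) × II-3 (affected).

No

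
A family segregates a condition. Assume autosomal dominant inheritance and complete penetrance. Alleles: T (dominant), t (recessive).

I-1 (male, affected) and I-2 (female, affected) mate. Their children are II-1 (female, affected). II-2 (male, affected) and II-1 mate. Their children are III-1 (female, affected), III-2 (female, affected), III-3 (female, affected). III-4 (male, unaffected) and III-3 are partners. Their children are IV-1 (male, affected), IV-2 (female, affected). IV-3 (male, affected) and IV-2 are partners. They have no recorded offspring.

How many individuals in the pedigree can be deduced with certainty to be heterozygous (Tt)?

2

Obligate heterozygotes: IV-1 is affected so carries T and received t from III-4 (tt), so IV-1 is Tt; IV-2 is affected so carries T and received t from III-4 (tt), so IV-2 is Tt.
Every other individual is either homozygous by phenotype or has at least one consistent homozygous assignment, so the count is 2.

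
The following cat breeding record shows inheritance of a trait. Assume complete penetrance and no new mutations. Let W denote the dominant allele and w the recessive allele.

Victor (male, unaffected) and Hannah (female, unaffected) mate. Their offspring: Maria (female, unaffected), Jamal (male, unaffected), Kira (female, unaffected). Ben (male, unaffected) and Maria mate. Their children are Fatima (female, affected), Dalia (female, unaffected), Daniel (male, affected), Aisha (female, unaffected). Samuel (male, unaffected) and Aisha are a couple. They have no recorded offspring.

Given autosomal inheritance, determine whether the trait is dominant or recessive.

Ben and Maria are both unaffected yet have an affected child Fatima. Under dominance, an affected child requires at least one affected parent, so the trait cannot be dominant.

recessive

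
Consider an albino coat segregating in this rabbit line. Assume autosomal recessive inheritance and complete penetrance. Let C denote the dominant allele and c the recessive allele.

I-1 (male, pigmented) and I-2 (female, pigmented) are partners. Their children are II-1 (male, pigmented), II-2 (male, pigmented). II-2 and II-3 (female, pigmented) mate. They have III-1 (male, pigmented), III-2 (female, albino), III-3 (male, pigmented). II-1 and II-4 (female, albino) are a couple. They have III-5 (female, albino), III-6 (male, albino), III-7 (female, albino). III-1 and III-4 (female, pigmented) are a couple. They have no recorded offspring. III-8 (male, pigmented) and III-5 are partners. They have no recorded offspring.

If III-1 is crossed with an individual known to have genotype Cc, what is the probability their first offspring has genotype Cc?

II-2 is pigmented so carries C and passed c to III-2 (cc), so II-2 is Cc.
II-3 is pigmented so carries C and passed c to III-2 (cc), so II-3 is Cc.
III-1 is a pigmented offspring of II-2 (Cc) × II-3 (Cc), whose cross gives 1/4 CC : 1/2 Cc : 1/4 cc; conditioning on being pigmented, III-1 is CC with probability 1/3, Cc with probability 2/3.
Summing over parental genotype combinations, P(offspring has genotype Cc) = 1/3·1/2 + 2/3·1/2 = 1/2.

1/2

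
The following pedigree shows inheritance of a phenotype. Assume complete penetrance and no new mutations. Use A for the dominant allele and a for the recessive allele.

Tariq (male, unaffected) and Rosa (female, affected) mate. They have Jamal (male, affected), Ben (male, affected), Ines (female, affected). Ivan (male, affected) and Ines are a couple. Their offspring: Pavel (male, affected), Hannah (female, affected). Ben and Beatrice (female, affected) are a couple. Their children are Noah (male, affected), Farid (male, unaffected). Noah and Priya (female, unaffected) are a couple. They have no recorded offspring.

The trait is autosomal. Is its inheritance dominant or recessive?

Ben and Beatrice are both affected yet have an unaffected child Farid. Under a recessive model two affected parents are homozygous and every child would be affected, so the trait cannot be recessive.

dominant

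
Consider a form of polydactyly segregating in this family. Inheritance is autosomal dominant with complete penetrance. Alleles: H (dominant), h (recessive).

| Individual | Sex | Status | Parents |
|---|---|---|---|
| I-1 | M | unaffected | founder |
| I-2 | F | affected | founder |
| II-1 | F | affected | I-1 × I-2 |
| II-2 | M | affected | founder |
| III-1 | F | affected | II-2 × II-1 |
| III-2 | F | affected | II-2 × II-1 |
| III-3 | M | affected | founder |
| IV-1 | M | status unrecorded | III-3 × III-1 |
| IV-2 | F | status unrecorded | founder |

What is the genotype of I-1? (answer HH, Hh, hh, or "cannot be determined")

I-1 is unaffected, so I-1 is hh.

hh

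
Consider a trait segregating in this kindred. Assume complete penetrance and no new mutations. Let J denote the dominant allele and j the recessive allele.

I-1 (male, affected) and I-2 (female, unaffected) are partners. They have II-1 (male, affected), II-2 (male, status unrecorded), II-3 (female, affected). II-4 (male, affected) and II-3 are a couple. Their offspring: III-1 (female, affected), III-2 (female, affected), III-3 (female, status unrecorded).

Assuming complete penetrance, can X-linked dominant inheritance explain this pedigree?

Under X-linked dominant, II-1 (affected, male) cannot arise from I-1 (affected) × I-2 (unaffected).

No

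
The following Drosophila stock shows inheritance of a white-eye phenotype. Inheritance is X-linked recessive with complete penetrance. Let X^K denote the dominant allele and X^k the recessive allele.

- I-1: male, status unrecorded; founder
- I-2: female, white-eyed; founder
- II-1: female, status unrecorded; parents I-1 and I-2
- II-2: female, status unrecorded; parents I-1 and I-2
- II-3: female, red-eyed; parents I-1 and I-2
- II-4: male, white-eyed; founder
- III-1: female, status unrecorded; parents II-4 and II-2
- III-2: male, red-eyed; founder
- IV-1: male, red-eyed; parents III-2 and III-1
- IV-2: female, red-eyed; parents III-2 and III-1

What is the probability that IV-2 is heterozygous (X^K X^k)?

III-2 is red-eyed, so III-2 is X^K Y.
III-1 passed K to IV-1 (X^K Y) and received k from II-4 (X^k Y), so III-1 is X^K X^k.
Their cross gives offspring ratios 1/2 X^K X^K : 1/2 X^K X^k. Conditioning on IV-2 being red-eyed, P(X^K X^k) = 1/2 / 1 = 1/2.

1/2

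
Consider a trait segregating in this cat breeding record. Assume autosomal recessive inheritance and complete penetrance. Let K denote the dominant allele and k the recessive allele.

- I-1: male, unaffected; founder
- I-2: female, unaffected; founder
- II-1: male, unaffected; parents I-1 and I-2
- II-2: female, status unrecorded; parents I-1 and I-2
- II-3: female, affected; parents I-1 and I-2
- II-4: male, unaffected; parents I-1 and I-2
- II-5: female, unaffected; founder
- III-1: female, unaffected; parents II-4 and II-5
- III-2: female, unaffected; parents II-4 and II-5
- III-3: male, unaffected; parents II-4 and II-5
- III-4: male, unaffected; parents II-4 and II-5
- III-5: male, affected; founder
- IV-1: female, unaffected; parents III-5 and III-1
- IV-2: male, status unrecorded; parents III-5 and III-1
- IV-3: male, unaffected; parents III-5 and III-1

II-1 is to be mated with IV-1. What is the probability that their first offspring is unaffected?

I-1 is unaffected so carries K and passed k to II-3 (kk), so I-1 is Kk.
I-2 is unaffected so carries K and passed k to II-3 (kk), so I-2 is Kk.
II-1 is an unaffected offspring of I-1 (Kk) × I-2 (Kk), whose cross gives 1/4 KK : 1/2 Kk : 1/4 kk; conditioning on being unaffected, II-1 is KK with probability 1/3, Kk with probability 2/3.
IV-1 is unaffected so carries K and received k from III-5 (kk), so IV-1 is Kk.
Summing over parental genotype combinations, P(offspring is unaffected) = 1/3·1 + 2/3·3/4 = 5/6.

5/6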